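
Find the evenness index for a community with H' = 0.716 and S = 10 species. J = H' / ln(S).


ln(10) = 2.30259
J = H' / ln(S) = 0.716 / 2.30259 = 0.310954 ≈ 0.3110

0.3110


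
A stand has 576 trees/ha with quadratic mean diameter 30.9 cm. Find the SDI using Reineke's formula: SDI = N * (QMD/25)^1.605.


QMD/25 = 30.9/25 = 1.236
(1.236)^1.605 = exp(1.605 * ln(1.236)) = exp(1.605 * 0.211880) = exp(0.340067) = 1.40504
SDI = 576 * 1.40504 = 809.303 ≈ 809

809


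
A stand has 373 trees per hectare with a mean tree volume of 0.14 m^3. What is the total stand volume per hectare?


V_stand = 373 * 0.14 = 52.22 ≈ 52.2 m^3/ha

52.2 m^3/ha


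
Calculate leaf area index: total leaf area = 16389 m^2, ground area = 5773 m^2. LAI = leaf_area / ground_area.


LAI = 16389 / 5773 = 2.8389 ≈ 2.84

2.84


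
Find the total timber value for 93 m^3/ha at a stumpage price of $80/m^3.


Value = 93 * 80 = $7440/ha

$7440/ha


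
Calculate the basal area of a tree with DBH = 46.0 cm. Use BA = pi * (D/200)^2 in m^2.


D/200 = 46.0/200 = 0.23 m
(D/200)^2 = 0.23^2 = 0.0529
BA = 3.141593 * 0.0529 = 0.166190 ≈ 0.1662 m^2

0.1662 m^2


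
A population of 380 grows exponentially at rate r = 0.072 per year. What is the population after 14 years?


r*t = 0.072 * 14 = 1.008
exp(1.008) = 2.74012
N = 380 * 2.74012 = 1041.25 ≈ 1041

1041


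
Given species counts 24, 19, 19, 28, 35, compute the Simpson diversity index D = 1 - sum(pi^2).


Total N = 24 + 19 + 19 + 28 + 35 = 125
Per-species terms:
  p = 24/125 = 0.192000; p^2 = 0.192000^2 = 0.036864
  p = 19/125 = 0.152000; p^2 = 0.152000^2 = 0.023104
  p = 19/125 = 0.152000; p^2 = 0.152000^2 = 0.023104
  p = 28/125 = 0.224000; p^2 = 0.224000^2 = 0.050176
  p = 35/125 = 0.280000; p^2 = 0.280000^2 = 0.078400
sum(p^2) = 0.036864 + 0.023104 + 0.023104 + 0.050176 + 0.078400 = 0.211648
D = 1 - 0.211648 = 0.788352 ≈ 0.7884

0.7884


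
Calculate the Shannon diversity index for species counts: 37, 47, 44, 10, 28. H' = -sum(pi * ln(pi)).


Total N = 37 + 47 + 44 + 10 + 28 = 166
Per-species terms:
  p = 37/166 = 0.222892; ln(p) = -1.501068; p*ln(p) = 0.222892 * (-1.501068) = -0.334576
  p = 47/166 = 0.283133; ln(p) = -1.261839; p*ln(p) = 0.283133 * (-1.261839) = -0.357268
  p = 44/166 = 0.265060; ln(p) = -1.327799; p*ln(p) = 0.265060 * (-1.327799) = -0.351946
  p = 10/166 = 0.060241; ln(p) = -2.809402; p*ln(p) = 0.060241 * (-2.809402) = -0.169241
  p = 28/166 = 0.168675; ln(p) = -1.779781; p*ln(p) = 0.168675 * (-1.779781) = -0.300205
sum(p*ln(p)) = (-0.334576) + (-0.357268) + (-0.351946) + (-0.169241) + (-0.300205) = -1.513236
H' = -(-1.513236) = 1.513236 ≈ 1.5132

1.5132


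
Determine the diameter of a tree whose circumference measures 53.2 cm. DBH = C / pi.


DBH = C / pi = 53.2 / 3.141593 = 16.9341 ≈ 16.93 cm

16.93 cm


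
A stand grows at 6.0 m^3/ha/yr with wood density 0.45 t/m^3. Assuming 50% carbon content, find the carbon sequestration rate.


C = 6.0 * 0.45 * 0.5 = 1.35 t C/ha/yr

1.35 t C/ha/yr


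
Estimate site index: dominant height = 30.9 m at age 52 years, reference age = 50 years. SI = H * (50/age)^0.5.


50/52 = 0.961538
(0.961538)^0.5 = 0.980580
SI = 30.9 * 0.980580 = 30.2999 ≈ 30.3 m

30.3 m


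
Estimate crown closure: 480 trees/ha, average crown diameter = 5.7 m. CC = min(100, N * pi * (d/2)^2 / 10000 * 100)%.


(d/2)^2 = (5.7/2)^2 = 2.85^2 = 8.1225
Crown area = 3.141593 * 8.1225 = 25.5176 m^2
N * area / 10000 * 100 = 480 * 25.5176 / 10000 * 100 = 122.484
CC = min(100, 122.484) = 100%

100%


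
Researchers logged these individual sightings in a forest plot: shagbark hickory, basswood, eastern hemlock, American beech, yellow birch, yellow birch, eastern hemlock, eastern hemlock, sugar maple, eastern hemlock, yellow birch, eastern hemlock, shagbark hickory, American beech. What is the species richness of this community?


Total individuals logged = 14
Distinct species (count of individuals): shagbark hickory (2), basswood (1), eastern hemlock (5), American beech (2), yellow birch (3), sugar maple (1)
Species richness = number of distinct species = 6

6


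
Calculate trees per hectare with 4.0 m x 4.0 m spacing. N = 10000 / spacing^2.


N = 10000 / 4.0^2 = 10000 / 16 = 625.000 ≈ 625 trees/ha

625 trees/ha


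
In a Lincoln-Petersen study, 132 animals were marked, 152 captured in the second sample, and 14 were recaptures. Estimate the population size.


N = M * C / R = 132 * 152 / 14 = 20064 / 14 = 1433.14 ≈ 1433

1433 individuals


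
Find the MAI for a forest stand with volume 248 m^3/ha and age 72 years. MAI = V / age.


MAI = 248 / 72 = 3.4444 ≈ 3.44 m^3/ha/yr

3.44 m^3/ha/yr


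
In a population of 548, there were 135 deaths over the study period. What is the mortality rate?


Mortality rate = 135 / 548 = 0.246350 ≈ 0.2464

0.2464


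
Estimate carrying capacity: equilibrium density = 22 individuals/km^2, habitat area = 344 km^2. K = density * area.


K = 22 * 344 = 7568 individuals

7568 individuals


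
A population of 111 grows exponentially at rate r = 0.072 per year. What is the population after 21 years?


r*t = 0.072 * 21 = 1.512
exp(1.512) = 4.53579
N = 111 * 4.53579 = 503.473 ≈ 503

503


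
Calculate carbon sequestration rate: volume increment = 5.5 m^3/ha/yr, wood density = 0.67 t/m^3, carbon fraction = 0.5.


C = 5.5 * 0.67 * 0.5 = 1.8425 ≈ 1.84 t C/ha/yr

1.84 t C/ha/yr


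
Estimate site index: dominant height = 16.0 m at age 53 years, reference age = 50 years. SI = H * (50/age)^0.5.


50/53 = 0.943396
(0.943396)^0.5 = 0.971286
SI = 16.0 * 0.971286 = 15.5406 ≈ 15.5 m

15.5 m


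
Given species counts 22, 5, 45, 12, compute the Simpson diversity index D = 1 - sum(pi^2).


Total N = 22 + 5 + 45 + 12 = 84
Per-species terms:
  p = 22/84 = 0.261905; p^2 = 0.261905^2 = 0.068594
  p = 5/84 = 0.059524; p^2 = 0.059524^2 = 0.003543
  p = 45/84 = 0.535714; p^2 = 0.535714^2 = 0.286989
  p = 12/84 = 0.142857; p^2 = 0.142857^2 = 0.020408
sum(p^2) = 0.068594 + 0.003543 + 0.286989 + 0.020408 = 0.379534
D = 1 - 0.379534 = 0.620466 ≈ 0.6205

0.6205


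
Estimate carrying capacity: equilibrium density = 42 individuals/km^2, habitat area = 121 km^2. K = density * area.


K = 42 * 121 = 5082 individuals

5082 individuals


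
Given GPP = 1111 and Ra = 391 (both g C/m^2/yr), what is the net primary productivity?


NPP = GPP - Ra = 1111 - 391 = 720 g C/m^2/yr

720 g C/m^2/yr


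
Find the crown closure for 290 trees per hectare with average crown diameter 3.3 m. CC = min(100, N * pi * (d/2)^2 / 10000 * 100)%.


(d/2)^2 = (3.3/2)^2 = 1.65^2 = 2.7225
Crown area = 3.141593 * 2.7225 = 8.55299 m^2
N * area / 10000 * 100 = 290 * 8.55299 / 10000 * 100 = 24.8037
CC = min(100, 24.8037) = 24.8037 ≈ 24.8%

24.8%


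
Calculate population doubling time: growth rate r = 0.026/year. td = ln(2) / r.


td = ln(2) / 0.026 = 0.693147 / 0.026 = 26.6595 ≈ 26.7 years

26.7 years


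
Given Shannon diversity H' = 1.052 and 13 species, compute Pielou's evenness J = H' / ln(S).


ln(13) = 2.56495
J = H' / ln(S) = 1.052 / 2.56495 = 0.410144 ≈ 0.4101

0.4101


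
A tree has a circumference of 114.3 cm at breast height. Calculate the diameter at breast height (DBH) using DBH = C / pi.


DBH = C / pi = 114.3 / 3.141593 = 36.3828 ≈ 36.38 cm

36.38 cm


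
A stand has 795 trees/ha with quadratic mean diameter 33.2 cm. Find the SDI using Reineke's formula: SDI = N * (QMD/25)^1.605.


QMD/25 = 33.2/25 = 1.328
(1.328)^1.605 = exp(1.605 * ln(1.328)) = exp(1.605 * 0.283674) = exp(0.455297) = 1.57664
SDI = 795 * 1.57664 = 1253.43 ≈ 1253

1253


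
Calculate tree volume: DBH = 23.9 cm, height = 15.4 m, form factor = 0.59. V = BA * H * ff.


(D/200)^2 = (23.9/200)^2 = 0.1195^2 = 0.01428025
BA = 3.141593 * 0.01428025 = 0.0448627 m^2
V = 0.0448627 * 15.4 * 0.59 = 0.407622 ≈ 0.408 m^3

0.408 m^3


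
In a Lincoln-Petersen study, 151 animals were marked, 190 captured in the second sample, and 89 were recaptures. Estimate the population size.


N = M * C / R = 151 * 190 / 89 = 28690 / 89 = 322.36 ≈ 322

322 individuals


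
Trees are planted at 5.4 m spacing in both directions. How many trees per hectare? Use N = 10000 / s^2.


N = 10000 / 5.4^2 = 10000 / 29.16 = 342.936 ≈ 343 trees/ha

343 trees/ha


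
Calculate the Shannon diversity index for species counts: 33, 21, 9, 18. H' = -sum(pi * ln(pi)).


Total N = 33 + 21 + 9 + 18 = 81
Per-species terms:
  p = 33/81 = 0.407407; ln(p) = -0.897943; p*ln(p) = 0.407407 * (-0.897943) = -0.365828
  p = 21/81 = 0.259259; ln(p) = -1.349928; p*ln(p) = 0.259259 * (-1.349928) = -0.349981
  p = 9/81 = 0.111111; ln(p) = -2.197226; p*ln(p) = 0.111111 * (-2.197226) = -0.244136
  p = 18/81 = 0.222222; ln(p) = -1.504078; p*ln(p) = 0.222222 * (-1.504078) = -0.334239
sum(p*ln(p)) = (-0.365828) + (-0.349981) + (-0.244136) + (-0.334239) = -1.294184
H' = -(-1.294184) = 1.294184 ≈ 1.2942

1.2942


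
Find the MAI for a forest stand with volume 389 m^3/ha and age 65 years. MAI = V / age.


MAI = 389 / 65 = 5.9846 ≈ 5.98 m^3/ha/yr

5.98 m^3/ha/yr


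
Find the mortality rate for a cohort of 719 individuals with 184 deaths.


Mortality rate = 184 / 719 = 0.255911 ≈ 0.2559

0.2559


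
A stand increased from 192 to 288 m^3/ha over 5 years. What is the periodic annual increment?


PAI = (V2 - V1) / period = (288 - 192) / 5 = 96 / 5 = 19.20 m^3/ha/yr

19.20 m^3/ha/yr


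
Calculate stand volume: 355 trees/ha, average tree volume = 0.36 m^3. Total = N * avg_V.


V_stand = 355 * 0.36 = 127.8 m^3/ha

127.8 m^3/ha


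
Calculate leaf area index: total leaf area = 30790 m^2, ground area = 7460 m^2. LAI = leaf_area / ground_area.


LAI = 30790 / 7460 = 4.1273 ≈ 4.13

4.13


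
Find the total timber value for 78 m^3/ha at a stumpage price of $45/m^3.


Value = 78 * 45 = $3510/ha

$3510/ha


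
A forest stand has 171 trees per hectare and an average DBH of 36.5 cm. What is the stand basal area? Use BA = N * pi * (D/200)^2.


(D/200)^2 = (36.5/200)^2 = 0.1825^2 = 0.03330625
Individual BA = 3.141593 * 0.03330625 = 0.104635 m^2
Stand BA = 171 * 0.104635 = 17.8926 ≈ 17.89 m^2/ha

17.89 m^2/ha


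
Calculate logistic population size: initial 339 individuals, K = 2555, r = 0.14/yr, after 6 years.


(K - N0)/N0 = (2555 - 339)/339 = 2216/339 = 6.53687
r*t = 0.14 * 6 = 0.84; exp(-0.84) = 0.431711
6.53687 * 0.431711 = 2.82204
1 + 2.82204 = 3.82204
N = 2555 / 3.82204 = 668.491 ≈ 668

668


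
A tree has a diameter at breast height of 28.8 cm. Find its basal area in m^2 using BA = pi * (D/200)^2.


D/200 = 28.8/200 = 0.144 m
(D/200)^2 = 0.144^2 = 0.020736
BA = 3.141593 * 0.020736 = 0.0651441 ≈ 0.0651 m^2

0.0651 m^2


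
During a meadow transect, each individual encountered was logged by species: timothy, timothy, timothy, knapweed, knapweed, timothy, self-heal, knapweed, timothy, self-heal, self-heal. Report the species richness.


Total individuals logged = 11
Distinct species (count of individuals): timothy (5), knapweed (3), self-heal (3)
Species richness = number of distinct species = 3

3


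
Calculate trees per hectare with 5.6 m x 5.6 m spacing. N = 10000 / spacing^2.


N = 10000 / 5.6^2 = 10000 / 31.36 = 318.878 ≈ 319 trees/ha

319 trees/ha


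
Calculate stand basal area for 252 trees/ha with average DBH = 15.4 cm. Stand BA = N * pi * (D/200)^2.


(D/200)^2 = (15.4/200)^2 = 0.077^2 = 0.005929
Individual BA = 3.141593 * 0.005929 = 0.0186265 m^2
Stand BA = 252 * 0.0186265 = 4.69388 ≈ 4.69 m^2/ha

4.69 m^2/ha


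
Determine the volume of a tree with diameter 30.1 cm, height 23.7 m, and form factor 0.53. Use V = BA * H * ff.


(D/200)^2 = (30.1/200)^2 = 0.1505^2 = 0.02265025
BA = 3.141593 * 0.02265025 = 0.0711579 m^2
V = 0.0711579 * 23.7 * 0.53 = 0.893814 ≈ 0.894 m^3

0.894 m^3


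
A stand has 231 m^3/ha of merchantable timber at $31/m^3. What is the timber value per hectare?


Value = 231 * 31 = $7161/ha

$7161/ha


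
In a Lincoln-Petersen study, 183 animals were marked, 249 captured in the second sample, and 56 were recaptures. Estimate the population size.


N = M * C / R = 183 * 249 / 56 = 45567 / 56 = 813.70 ≈ 814

814 individuals


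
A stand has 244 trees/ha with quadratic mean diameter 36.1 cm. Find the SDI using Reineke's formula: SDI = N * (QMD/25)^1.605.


QMD/25 = 36.1/25 = 1.444
(1.444)^1.605 = exp(1.605 * ln(1.444)) = exp(1.605 * 0.367417) = exp(0.589704) = 1.80345
SDI = 244 * 1.80345 = 440.042 ≈ 440

440


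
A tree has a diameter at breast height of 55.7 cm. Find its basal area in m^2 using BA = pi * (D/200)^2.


D/200 = 55.7/200 = 0.2785 m
(D/200)^2 = 0.2785^2 = 0.07756225
BA = 3.141593 * 0.07756225 = 0.243669 ≈ 0.2437 m^2

0.2437 m^2


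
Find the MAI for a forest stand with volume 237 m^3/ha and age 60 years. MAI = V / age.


MAI = 237 / 60 = 3.95 m^3/ha/yr

3.95 m^3/ha/yr


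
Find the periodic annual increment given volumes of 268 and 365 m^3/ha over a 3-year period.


PAI = (V2 - V1) / period = (365 - 268) / 3 = 97 / 3 = 32.3333 ≈ 32.33 m^3/ha/yr

32.33 m^3/ha/yr


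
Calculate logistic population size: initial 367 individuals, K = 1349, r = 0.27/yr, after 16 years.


(K - N0)/N0 = (1349 - 367)/367 = 982/367 = 2.67575
r*t = 0.27 * 16 = 4.32; exp(-4.32) = 0.0132999
2.67575 * 0.0132999 = 0.0355872
1 + 0.0355872 = 1.03559
N = 1349 / 1.03559 = 1302.64 ≈ 1303

1303


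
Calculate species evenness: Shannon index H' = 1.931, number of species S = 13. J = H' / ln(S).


ln(13) = 2.56495
J = H' / ln(S) = 1.931 / 2.56495 = 0.752841 ≈ 0.7528

0.7528


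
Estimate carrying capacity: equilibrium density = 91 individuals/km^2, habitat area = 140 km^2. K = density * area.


K = 91 * 140 = 12740 individuals

12740 individuals


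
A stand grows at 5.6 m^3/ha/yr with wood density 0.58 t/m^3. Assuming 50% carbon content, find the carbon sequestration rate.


C = 5.6 * 0.58 * 0.5 = 1.624 ≈ 1.62 t C/ha/yr

1.62 t C/ha/yr


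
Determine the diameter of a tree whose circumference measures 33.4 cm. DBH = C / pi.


DBH = C / pi = 33.4 / 3.141593 = 10.6315 ≈ 10.63 cm

10.63 cm


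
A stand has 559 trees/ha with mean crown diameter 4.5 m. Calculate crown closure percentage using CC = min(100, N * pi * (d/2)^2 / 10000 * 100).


(d/2)^2 = (4.5/2)^2 = 2.25^2 = 5.0625
Crown area = 3.141593 * 5.0625 = 15.9043 m^2
N * area / 10000 * 100 = 559 * 15.9043 / 10000 * 100 = 88.9050
CC = min(100, 88.9050) = 88.9050 ≈ 88.9%

88.9%


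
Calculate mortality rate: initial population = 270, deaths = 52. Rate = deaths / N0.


Mortality rate = 52 / 270 = 0.192593 ≈ 0.1926

0.1926


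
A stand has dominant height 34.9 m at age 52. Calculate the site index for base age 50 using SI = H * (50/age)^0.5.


50/52 = 0.961538
(0.961538)^0.5 = 0.980580
SI = 34.9 * 0.980580 = 34.2222 ≈ 34.2 m

34.2 m


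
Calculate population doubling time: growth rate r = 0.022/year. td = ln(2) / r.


td = ln(2) / 0.022 = 0.693147 / 0.022 = 31.5067 ≈ 31.5 years

31.5 years


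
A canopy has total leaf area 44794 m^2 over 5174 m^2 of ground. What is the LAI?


LAI = 44794 / 5174 = 8.6575 ≈ 8.66

8.66


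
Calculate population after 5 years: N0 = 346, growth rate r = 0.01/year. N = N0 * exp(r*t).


r*t = 0.01 * 5 = 0.05
exp(0.05) = 1.05127
N = 346 * 1.05127 = 363.739 ≈ 364

364


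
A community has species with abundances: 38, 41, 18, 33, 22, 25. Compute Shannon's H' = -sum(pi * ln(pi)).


Total N = 38 + 41 + 18 + 33 + 22 + 25 = 177
Per-species terms:
  p = 38/177 = 0.214689; ln(p) = -1.538565; p*ln(p) = 0.214689 * (-1.538565) = -0.330313
  p = 41/177 = 0.231638; ln(p) = -1.462579; p*ln(p) = 0.231638 * (-1.462579) = -0.338789
  p = 18/177 = 0.101695; ln(p) = -2.285777; p*ln(p) = 0.101695 * (-2.285777) = -0.232452
  p = 33/177 = 0.186441; ln(p) = -1.679640; p*ln(p) = 0.186441 * (-1.679640) = -0.313154
  p = 22/177 = 0.124294; ln(p) = -2.085106; p*ln(p) = 0.124294 * (-2.085106) = -0.259166
  p = 25/177 = 0.141243; ln(p) = -1.957273; p*ln(p) = 0.141243 * (-1.957273) = -0.276451
sum(p*ln(p)) = (-0.330313) + (-0.338789) + (-0.232452) + (-0.313154) + (-0.259166) + (-0.276451) = -1.750325
H' = -(-1.750325) = 1.750325 ≈ 1.7503

1.7503


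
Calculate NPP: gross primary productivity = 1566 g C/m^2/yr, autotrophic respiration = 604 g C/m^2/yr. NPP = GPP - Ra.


NPP = GPP - Ra = 1566 - 604 = 962 g C/m^2/yr

962 g C/m^2/yr


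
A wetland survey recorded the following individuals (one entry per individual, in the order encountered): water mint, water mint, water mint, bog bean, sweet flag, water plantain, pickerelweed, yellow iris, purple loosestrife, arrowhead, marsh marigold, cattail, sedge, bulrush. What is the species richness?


Total individuals logged = 14
Distinct species (count of individuals): water mint (3), bog bean (1), sweet flag (1), water plantain (1), pickerelweed (1), yellow iris (1), purple loosestrife (1), arrowhead (1), marsh marigold (1), cattail (1), sedge (1), bulrush (1)
Species richness = number of distinct species = 12

12


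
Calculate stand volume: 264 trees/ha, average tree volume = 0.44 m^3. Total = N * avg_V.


V_stand = 264 * 0.44 = 116.16 ≈ 116.2 m^3/ha

116.2 m^3/ha


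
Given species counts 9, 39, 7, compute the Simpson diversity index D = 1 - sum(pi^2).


Total N = 9 + 39 + 7 = 55
Per-species terms:
  p = 9/55 = 0.163636; p^2 = 0.163636^2 = 0.026777
  p = 39/55 = 0.709091; p^2 = 0.709091^2 = 0.502810
  p = 7/55 = 0.127273; p^2 = 0.127273^2 = 0.016198
sum(p^2) = 0.026777 + 0.502810 + 0.016198 = 0.545785
D = 1 - 0.545785 = 0.454215 ≈ 0.4542

0.4542


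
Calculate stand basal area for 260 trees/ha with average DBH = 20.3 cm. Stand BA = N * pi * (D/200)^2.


(D/200)^2 = (20.3/200)^2 = 0.1015^2 = 0.01030225
Individual BA = 3.141593 * 0.01030225 = 0.0323655 m^2
Stand BA = 260 * 0.0323655 = 8.41503 ≈ 8.42 m^2/ha

8.42 m^2/ha


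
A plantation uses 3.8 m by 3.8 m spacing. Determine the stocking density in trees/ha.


N = 10000 / 3.8^2 = 10000 / 14.44 = 692.521 ≈ 693 trees/ha

693 trees/ha


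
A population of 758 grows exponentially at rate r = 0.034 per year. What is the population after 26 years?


r*t = 0.034 * 26 = 0.884
exp(0.884) = 2.42056
N = 758 * 2.42056 = 1834.78 ≈ 1835

1835


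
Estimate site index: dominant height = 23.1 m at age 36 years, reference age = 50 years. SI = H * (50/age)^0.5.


50/36 = 1.38889
(1.38889)^0.5 = 1.17851
SI = 23.1 * 1.17851 = 27.2236 ≈ 27.2 m

27.2 m


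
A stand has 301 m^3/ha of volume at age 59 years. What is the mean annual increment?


MAI = 301 / 59 = 5.1017 ≈ 5.10 m^3/ha/yr

5.10 m^3/ha/yr


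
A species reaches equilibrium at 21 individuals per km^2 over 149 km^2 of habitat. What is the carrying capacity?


K = 21 * 149 = 3129 individuals

3129 individuals


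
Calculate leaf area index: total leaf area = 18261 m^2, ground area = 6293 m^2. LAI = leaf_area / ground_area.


LAI = 18261 / 6293 = 2.9018 ≈ 2.90

2.90


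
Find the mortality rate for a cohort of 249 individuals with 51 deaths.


Mortality rate = 51 / 249 = 0.204819 ≈ 0.2048

0.2048


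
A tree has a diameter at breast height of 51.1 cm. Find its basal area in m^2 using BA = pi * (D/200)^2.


D/200 = 51.1/200 = 0.2555 m
(D/200)^2 = 0.2555^2 = 0.06528025
BA = 3.141593 * 0.06528025 = 0.205084 ≈ 0.2051 m^2

0.2051 m^2


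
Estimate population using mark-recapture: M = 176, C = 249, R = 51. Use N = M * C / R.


N = M * C / R = 176 * 249 / 51 = 43824 / 51 = 859.29 ≈ 859

859 individuals


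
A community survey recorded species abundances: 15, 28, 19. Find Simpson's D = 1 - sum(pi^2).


Total N = 15 + 28 + 19 = 62
Per-species terms:
  p = 15/62 = 0.241935; p^2 = 0.241935^2 = 0.058533
  p = 28/62 = 0.451613; p^2 = 0.451613^2 = 0.203954
  p = 19/62 = 0.306452; p^2 = 0.306452^2 = 0.093913
sum(p^2) = 0.058533 + 0.203954 + 0.093913 = 0.356400
D = 1 - 0.356400 = 0.643600 ≈ 0.6436

0.6436


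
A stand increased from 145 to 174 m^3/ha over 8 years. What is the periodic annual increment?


PAI = (V2 - V1) / period = (174 - 145) / 8 = 29 / 8 = 3.6250 ≈ 3.63 m^3/ha/yr

3.63 m^3/ha/yr


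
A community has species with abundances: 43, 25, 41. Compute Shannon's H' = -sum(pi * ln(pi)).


Total N = 43 + 25 + 41 = 109
Per-species terms:
  p = 43/109 = 0.394495; ln(p) = -0.930149; p*ln(p) = 0.394495 * (-0.930149) = -0.366939
  p = 25/109 = 0.229358; ln(p) = -1.472471; p*ln(p) = 0.229358 * (-1.472471) = -0.337723
  p = 41/109 = 0.376147; ln(p) = -0.977775; p*ln(p) = 0.376147 * (-0.977775) = -0.367787
sum(p*ln(p)) = (-0.366939) + (-0.337723) + (-0.367787) = -1.072449
H' = -(-1.072449) = 1.072449 ≈ 1.0724

1.0724


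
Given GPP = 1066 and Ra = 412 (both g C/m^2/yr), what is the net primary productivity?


NPP = GPP - Ra = 1066 - 412 = 654 g C/m^2/yr

654 g C/m^2/yr


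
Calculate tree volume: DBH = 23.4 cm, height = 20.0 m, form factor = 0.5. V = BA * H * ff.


(D/200)^2 = (23.4/200)^2 = 0.117^2 = 0.013689
BA = 3.141593 * 0.013689 = 0.0430053 m^2
V = 0.0430053 * 20.0 * 0.5 = 0.430053 ≈ 0.430 m^3

0.430 m^3


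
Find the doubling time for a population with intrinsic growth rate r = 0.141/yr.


td = ln(2) / 0.141 = 0.693147 / 0.141 = 4.91594 ≈ 4.9 years

4.9 years


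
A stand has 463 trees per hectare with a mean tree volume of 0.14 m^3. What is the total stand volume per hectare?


V_stand = 463 * 0.14 = 64.82 ≈ 64.8 m^3/ha

64.8 m^3/ha


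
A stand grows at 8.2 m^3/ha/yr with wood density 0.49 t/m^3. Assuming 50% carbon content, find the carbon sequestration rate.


C = 8.2 * 0.49 * 0.5 = 2.009 ≈ 2.01 t C/ha/yr

2.01 t C/ha/yr


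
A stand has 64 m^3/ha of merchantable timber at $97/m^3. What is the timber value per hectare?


Value = 64 * 97 = $6208/ha

$6208/ha


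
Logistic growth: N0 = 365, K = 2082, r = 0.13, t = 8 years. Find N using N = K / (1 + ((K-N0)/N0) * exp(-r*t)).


(K - N0)/N0 = (2082 - 365)/365 = 1717/365 = 4.70411
r*t = 0.13 * 8 = 1.04; exp(-1.04) = 0.353455
4.70411 * 0.353455 = 1.66269
1 + 1.66269 = 2.66269
N = 2082 / 2.66269 = 781.916 ≈ 782

782


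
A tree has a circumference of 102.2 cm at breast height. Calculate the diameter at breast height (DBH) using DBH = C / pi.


DBH = C / pi = 102.2 / 3.141593 = 32.5313 ≈ 32.53 cm

32.53 cm


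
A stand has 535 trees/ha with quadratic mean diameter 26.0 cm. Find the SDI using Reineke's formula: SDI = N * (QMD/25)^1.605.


QMD/25 = 26.0/25 = 1.04
(1.04)^1.605 = exp(1.605 * ln(1.04)) = exp(1.605 * 0.0392207) = exp(0.0629492) = 1.06497
SDI = 535 * 1.06497 = 569.759 ≈ 570

570


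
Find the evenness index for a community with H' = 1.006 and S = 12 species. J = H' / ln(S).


ln(12) = 2.48491
J = H' / ln(S) = 1.006 / 2.48491 = 0.404844 ≈ 0.4048

0.4048


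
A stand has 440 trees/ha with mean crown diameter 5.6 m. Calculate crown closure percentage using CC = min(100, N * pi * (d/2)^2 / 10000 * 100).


(d/2)^2 = (5.6/2)^2 = 2.8^2 = 7.84
Crown area = 3.141593 * 7.84 = 24.6301 m^2
N * area / 10000 * 100 = 440 * 24.6301 / 10000 * 100 = 108.372
CC = min(100, 108.372) = 100%

100%


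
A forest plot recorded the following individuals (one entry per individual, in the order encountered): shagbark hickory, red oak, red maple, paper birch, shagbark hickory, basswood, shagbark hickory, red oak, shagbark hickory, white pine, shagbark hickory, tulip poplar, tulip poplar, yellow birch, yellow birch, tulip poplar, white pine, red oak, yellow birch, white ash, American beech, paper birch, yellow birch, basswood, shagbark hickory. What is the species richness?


Total individuals logged = 25
Distinct species (count of individuals): shagbark hickory (6), red oak (3), red maple (1), paper birch (2), basswood (2), white pine (2), tulip poplar (3), yellow birch (4), white ash (1), American beech (1)
Species richness = number of distinct species = 10

10


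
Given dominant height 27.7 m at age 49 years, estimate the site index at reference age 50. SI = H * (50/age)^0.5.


50/49 = 1.02041
(1.02041)^0.5 = 1.01015
SI = 27.7 * 1.01015 = 27.9812 ≈ 28.0 m

28.0 m


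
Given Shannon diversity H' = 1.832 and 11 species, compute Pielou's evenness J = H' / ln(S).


ln(11) = 2.39790
J = H' / ln(S) = 1.832 / 2.39790 = 0.764002 ≈ 0.7640

0.7640


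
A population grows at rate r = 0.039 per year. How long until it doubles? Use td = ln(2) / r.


td = ln(2) / 0.039 = 0.693147 / 0.039 = 17.7730 ≈ 17.8 years

17.8 years


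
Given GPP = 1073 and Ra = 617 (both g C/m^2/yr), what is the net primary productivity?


NPP = GPP - Ra = 1073 - 617 = 456 g C/m^2/yr

456 g C/m^2/yr


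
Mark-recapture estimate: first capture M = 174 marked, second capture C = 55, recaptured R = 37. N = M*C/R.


N = M * C / R = 174 * 55 / 37 = 9570 / 37 = 258.65 ≈ 259

259 individuals


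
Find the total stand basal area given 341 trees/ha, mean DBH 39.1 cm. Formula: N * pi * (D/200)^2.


(D/200)^2 = (39.1/200)^2 = 0.1955^2 = 0.03822025
Individual BA = 3.141593 * 0.03822025 = 0.120072 m^2
Stand BA = 341 * 0.120072 = 40.9446 ≈ 40.94 m^2/ha

40.94 m^2/ha


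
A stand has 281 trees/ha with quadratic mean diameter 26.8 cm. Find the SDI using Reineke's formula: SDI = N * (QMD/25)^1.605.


QMD/25 = 26.8/25 = 1.072
(1.072)^1.605 = exp(1.605 * ln(1.072)) = exp(1.605 * 0.0695261) = exp(0.111589) = 1.11805
SDI = 281 * 1.11805 = 314.172 ≈ 314

314


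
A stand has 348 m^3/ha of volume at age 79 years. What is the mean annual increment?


MAI = 348 / 79 = 4.4051 ≈ 4.41 m^3/ha/yr

4.41 m^3/ha/yr


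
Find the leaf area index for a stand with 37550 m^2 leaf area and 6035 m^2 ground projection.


LAI = 37550 / 6035 = 6.2220 ≈ 6.22

6.22


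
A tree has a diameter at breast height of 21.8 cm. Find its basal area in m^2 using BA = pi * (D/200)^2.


D/200 = 21.8/200 = 0.109 m
(D/200)^2 = 0.109^2 = 0.011881
BA = 3.141593 * 0.011881 = 0.0373253 ≈ 0.0373 m^2

0.0373 m^2


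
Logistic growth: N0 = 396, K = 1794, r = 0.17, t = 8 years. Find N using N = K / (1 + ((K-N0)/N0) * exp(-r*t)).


(K - N0)/N0 = (1794 - 396)/396 = 1398/396 = 3.53030
r*t = 0.17 * 8 = 1.36; exp(-1.36) = 0.256661
3.53030 * 0.256661 = 0.906090
1 + 0.906090 = 1.90609
N = 1794 / 1.90609 = 941.194 ≈ 941

941


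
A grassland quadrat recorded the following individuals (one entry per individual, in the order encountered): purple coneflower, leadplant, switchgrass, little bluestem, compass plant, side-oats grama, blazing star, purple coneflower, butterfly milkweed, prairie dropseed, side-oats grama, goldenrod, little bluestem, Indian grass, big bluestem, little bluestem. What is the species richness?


Total individuals logged = 16
Distinct species (count of individuals): purple coneflower (2), leadplant (1), switchgrass (1), little bluestem (3), compass plant (1), side-oats grama (2), blazing star (1), butterfly milkweed (1), prairie dropseed (1), goldenrod (1), Indian grass (1), big bluestem (1)
Species richness = number of distinct species = 12

12


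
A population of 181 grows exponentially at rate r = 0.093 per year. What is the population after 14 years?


r*t = 0.093 * 14 = 1.302
exp(1.302) = 3.67664
N = 181 * 3.67664 = 665.472 ≈ 665

665


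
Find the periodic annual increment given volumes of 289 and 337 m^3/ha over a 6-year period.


PAI = (V2 - V1) / period = (337 - 289) / 6 = 48 / 6 = 8.00 m^3/ha/yr

8.00 m^3/ha/yr


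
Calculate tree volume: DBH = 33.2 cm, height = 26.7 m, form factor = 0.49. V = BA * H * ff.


(D/200)^2 = (33.2/200)^2 = 0.166^2 = 0.027556
BA = 3.141593 * 0.027556 = 0.0865697 m^2
V = 0.0865697 * 26.7 * 0.49 = 1.13259 ≈ 1.133 m^3

1.133 m^3


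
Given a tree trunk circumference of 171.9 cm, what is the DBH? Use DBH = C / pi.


DBH = C / pi = 171.9 / 3.141593 = 54.7175 ≈ 54.72 cm

54.72 cm


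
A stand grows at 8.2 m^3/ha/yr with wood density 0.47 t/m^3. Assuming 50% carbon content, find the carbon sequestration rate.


C = 8.2 * 0.47 * 0.5 = 1.927 ≈ 1.93 t C/ha/yr

1.93 t C/ha/yr


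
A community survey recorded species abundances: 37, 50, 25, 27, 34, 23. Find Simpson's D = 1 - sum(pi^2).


Total N = 37 + 50 + 25 + 27 + 34 + 23 = 196
Per-species terms:
  p = 37/196 = 0.188776; p^2 = 0.188776^2 = 0.035636
  p = 50/196 = 0.255102; p^2 = 0.255102^2 = 0.065077
  p = 25/196 = 0.127551; p^2 = 0.127551^2 = 0.016269
  p = 27/196 = 0.137755; p^2 = 0.137755^2 = 0.018976
  p = 34/196 = 0.173469; p^2 = 0.173469^2 = 0.030091
  p = 23/196 = 0.117347; p^2 = 0.117347^2 = 0.013770
sum(p^2) = 0.035636 + 0.065077 + 0.016269 + 0.018976 + 0.030091 + 0.013770 = 0.179819
D = 1 - 0.179819 = 0.820181 ≈ 0.8202

0.8202


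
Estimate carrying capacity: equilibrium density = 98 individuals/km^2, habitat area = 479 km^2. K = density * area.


K = 98 * 479 = 46942 individuals

46942 individuals


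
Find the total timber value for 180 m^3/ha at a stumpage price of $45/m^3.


Value = 180 * 45 = $8100/ha

$8100/ha


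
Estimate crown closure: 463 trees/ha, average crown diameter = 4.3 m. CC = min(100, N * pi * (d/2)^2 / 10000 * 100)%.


(d/2)^2 = (4.3/2)^2 = 2.15^2 = 4.6225
Crown area = 3.141593 * 4.6225 = 14.5220 m^2
N * area / 10000 * 100 = 463 * 14.5220 / 10000 * 100 = 67.2369
CC = min(100, 67.2369) = 67.2369 ≈ 67.2%

67.2%


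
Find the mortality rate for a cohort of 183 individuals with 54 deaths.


Mortality rate = 54 / 183 = 0.295082 ≈ 0.2951

0.2951


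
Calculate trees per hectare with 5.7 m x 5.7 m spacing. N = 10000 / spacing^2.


N = 10000 / 5.7^2 = 10000 / 32.49 = 307.787 ≈ 308 trees/ha

308 trees/ha


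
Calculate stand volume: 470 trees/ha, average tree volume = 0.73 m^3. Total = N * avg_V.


V_stand = 470 * 0.73 = 343.1 m^3/ha

343.1 m^3/ha


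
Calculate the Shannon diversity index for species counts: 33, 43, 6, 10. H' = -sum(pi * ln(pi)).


Total N = 33 + 43 + 6 + 10 = 92
Per-species terms:
  p = 33/92 = 0.358696; ln(p) = -1.025280; p*ln(p) = 0.358696 * (-1.025280) = -0.367764
  p = 43/92 = 0.467391; ln(p) = -0.760589; p*ln(p) = 0.467391 * (-0.760589) = -0.355492
  p = 6/92 = 0.065217; ln(p) = -2.730035; p*ln(p) = 0.065217 * (-2.730035) = -0.178045
  p = 10/92 = 0.108696; ln(p) = -2.219200; p*ln(p) = 0.108696 * (-2.219200) = -0.241218
sum(p*ln(p)) = (-0.367764) + (-0.355492) + (-0.178045) + (-0.241218) = -1.142519
H' = -(-1.142519) = 1.142519 ≈ 1.1425

1.1425


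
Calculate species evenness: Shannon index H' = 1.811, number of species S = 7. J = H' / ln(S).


ln(7) = 1.94591
J = H' / ln(S) = 1.811 / 1.94591 = 0.930670 ≈ 0.9307

0.9307


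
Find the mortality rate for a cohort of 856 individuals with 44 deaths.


Mortality rate = 44 / 856 = 0.051402 ≈ 0.0514

0.0514


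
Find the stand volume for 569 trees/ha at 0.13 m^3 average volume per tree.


V_stand = 569 * 0.13 = 73.97 ≈ 74.0 m^3/ha

74.0 m^3/ha


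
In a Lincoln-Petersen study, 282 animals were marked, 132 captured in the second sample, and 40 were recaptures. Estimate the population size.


N = M * C / R = 282 * 132 / 40 = 37224 / 40 = 930.60 ≈ 931

931 individuals


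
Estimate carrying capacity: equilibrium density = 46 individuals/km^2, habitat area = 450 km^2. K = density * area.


K = 46 * 450 = 20700 individuals

20700 individuals


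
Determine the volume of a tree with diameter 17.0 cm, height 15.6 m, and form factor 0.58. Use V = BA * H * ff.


(D/200)^2 = (17.0/200)^2 = 0.085^2 = 0.007225
BA = 3.141593 * 0.007225 = 0.0226980 m^2
V = 0.0226980 * 15.6 * 0.58 = 0.205372 ≈ 0.205 m^3

0.205 m^3


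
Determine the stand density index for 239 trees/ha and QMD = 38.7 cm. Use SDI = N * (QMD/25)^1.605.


QMD/25 = 38.7/25 = 1.548
(1.548)^1.605 = exp(1.605 * ln(1.548)) = exp(1.605 * 0.436964) = exp(0.701327) = 2.01643
SDI = 239 * 2.01643 = 481.927 ≈ 482

482


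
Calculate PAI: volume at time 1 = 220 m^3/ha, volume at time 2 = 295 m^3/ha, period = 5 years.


PAI = (V2 - V1) / period = (295 - 220) / 5 = 75 / 5 = 15.00 m^3/ha/yr

15.00 m^3/ha/yr


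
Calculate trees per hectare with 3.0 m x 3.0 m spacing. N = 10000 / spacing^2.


N = 10000 / 3.0^2 = 10000 / 9 = 1111.11 ≈ 1111 trees/ha

1111 trees/ha


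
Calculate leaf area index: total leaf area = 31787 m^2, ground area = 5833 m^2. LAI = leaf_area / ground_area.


LAI = 31787 / 5833 = 5.4495 ≈ 5.45

5.45


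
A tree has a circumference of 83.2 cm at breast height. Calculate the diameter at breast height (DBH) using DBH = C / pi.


DBH = C / pi = 83.2 / 3.141593 = 26.4834 ≈ 26.48 cm

26.48 cm


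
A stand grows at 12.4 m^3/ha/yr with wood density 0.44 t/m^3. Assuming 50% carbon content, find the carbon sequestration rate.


C = 12.4 * 0.44 * 0.5 = 2.728 ≈ 2.73 t C/ha/yr

2.73 t C/ha/yr


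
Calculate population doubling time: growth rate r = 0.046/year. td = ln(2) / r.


td = ln(2) / 0.046 = 0.693147 / 0.046 = 15.0684 ≈ 15.1 years

15.1 years


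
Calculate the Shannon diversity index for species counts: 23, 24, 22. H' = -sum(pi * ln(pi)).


Total N = 23 + 24 + 22 = 69
Per-species terms:
  p = 23/69 = 0.333333; ln(p) = -1.098613; p*ln(p) = 0.333333 * (-1.098613) = -0.366204
  p = 24/69 = 0.347826; ln(p) = -1.056053; p*ln(p) = 0.347826 * (-1.056053) = -0.367323
  p = 22/69 = 0.318841; ln(p) = -1.143063; p*ln(p) = 0.318841 * (-1.143063) = -0.364455
sum(p*ln(p)) = (-0.366204) + (-0.367323) + (-0.364455) = -1.097982
H' = -(-1.097982) = 1.097982 ≈ 1.0980

1.0980


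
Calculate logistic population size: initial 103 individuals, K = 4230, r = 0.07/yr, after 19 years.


(K - N0)/N0 = (4230 - 103)/103 = 4127/103 = 40.0680
r*t = 0.07 * 19 = 1.33; exp(-1.33) = 0.264477
40.0680 * 0.264477 = 10.5971
1 + 10.5971 = 11.5971
N = 4230 / 11.5971 = 364.746 ≈ 365

365


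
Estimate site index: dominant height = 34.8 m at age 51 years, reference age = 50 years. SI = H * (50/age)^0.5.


50/51 = 0.980392
(0.980392)^0.5 = 0.990147
SI = 34.8 * 0.990147 = 34.4571 ≈ 34.5 m

34.5 m


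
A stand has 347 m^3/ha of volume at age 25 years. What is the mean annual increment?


MAI = 347 / 25 = 13.88 m^3/ha/yr

13.88 m^3/ha/yr


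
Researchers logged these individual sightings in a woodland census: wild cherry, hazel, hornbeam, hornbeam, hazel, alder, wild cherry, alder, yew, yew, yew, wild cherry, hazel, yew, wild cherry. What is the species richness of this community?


Total individuals logged = 15
Distinct species (count of individuals): wild cherry (4), hazel (3), hornbeam (2), alder (2), yew (4)
Species richness = number of distinct species = 5

5


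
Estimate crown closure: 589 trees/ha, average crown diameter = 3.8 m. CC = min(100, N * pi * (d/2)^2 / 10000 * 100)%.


(d/2)^2 = (3.8/2)^2 = 1.9^2 = 3.61
Crown area = 3.141593 * 3.61 = 11.3412 m^2
N * area / 10000 * 100 = 589 * 11.3412 / 10000 * 100 = 66.7997
CC = min(100, 66.7997) = 66.7997 ≈ 66.8%

66.8%


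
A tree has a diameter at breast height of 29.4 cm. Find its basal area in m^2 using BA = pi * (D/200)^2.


D/200 = 29.4/200 = 0.147 m
(D/200)^2 = 0.147^2 = 0.021609
BA = 3.141593 * 0.021609 = 0.0678867 ≈ 0.0679 m^2

0.0679 m^2


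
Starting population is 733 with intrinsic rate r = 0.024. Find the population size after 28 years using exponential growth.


r*t = 0.024 * 28 = 0.672
exp(0.672) = 1.95815
N = 733 * 1.95815 = 1435.32 ≈ 1435

1435


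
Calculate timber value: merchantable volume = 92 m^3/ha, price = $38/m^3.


Value = 92 * 38 = $3496/ha

$3496/ha


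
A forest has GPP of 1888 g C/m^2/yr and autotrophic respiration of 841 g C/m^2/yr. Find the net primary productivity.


NPP = GPP - Ra = 1888 - 841 = 1047 g C/m^2/yr

1047 g C/m^2/yr


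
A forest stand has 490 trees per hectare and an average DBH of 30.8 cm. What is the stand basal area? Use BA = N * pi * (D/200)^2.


(D/200)^2 = (30.8/200)^2 = 0.154^2 = 0.023716
Individual BA = 3.141593 * 0.023716 = 0.0745060 m^2
Stand BA = 490 * 0.0745060 = 36.5079 ≈ 36.51 m^2/ha

36.51 m^2/ha


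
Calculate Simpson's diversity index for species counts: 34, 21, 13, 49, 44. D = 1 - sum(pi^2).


Total N = 34 + 21 + 13 + 49 + 44 = 161
Per-species terms:
  p = 34/161 = 0.211180; p^2 = 0.211180^2 = 0.044597
  p = 21/161 = 0.130435; p^2 = 0.130435^2 = 0.017013
  p = 13/161 = 0.080745; p^2 = 0.080745^2 = 0.006520
  p = 49/161 = 0.304348; p^2 = 0.304348^2 = 0.092628
  p = 44/161 = 0.273292; p^2 = 0.273292^2 = 0.074689
sum(p^2) = 0.044597 + 0.017013 + 0.006520 + 0.092628 + 0.074689 = 0.235447
D = 1 - 0.235447 = 0.764553 ≈ 0.7646

0.7646


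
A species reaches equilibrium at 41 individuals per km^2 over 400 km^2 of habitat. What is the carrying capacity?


K = 41 * 400 = 16400 individuals

16400 individuals


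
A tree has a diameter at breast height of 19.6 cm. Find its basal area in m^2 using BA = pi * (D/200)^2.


D/200 = 19.6/200 = 0.098 m
(D/200)^2 = 0.098^2 = 0.009604
BA = 3.141593 * 0.009604 = 0.0301719 ≈ 0.0302 m^2

0.0302 m^2


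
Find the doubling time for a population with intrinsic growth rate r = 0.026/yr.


td = ln(2) / 0.026 = 0.693147 / 0.026 = 26.6595 ≈ 26.7 years

26.7 years


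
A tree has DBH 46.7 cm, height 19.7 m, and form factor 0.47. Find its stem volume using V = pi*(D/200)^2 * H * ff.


(D/200)^2 = (46.7/200)^2 = 0.2335^2 = 0.05452225
BA = 3.141593 * 0.05452225 = 0.171287 m^2
V = 0.171287 * 19.7 * 0.47 = 1.58595 ≈ 1.586 m^3

1.586 m^3


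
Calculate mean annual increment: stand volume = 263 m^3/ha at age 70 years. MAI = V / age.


MAI = 263 / 70 = 3.7571 ≈ 3.76 m^3/ha/yr

3.76 m^3/ha/yr


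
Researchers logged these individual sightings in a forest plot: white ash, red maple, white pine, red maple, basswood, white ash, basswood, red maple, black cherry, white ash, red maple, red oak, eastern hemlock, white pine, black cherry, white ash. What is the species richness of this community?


Total individuals logged = 16
Distinct species (count of individuals): white ash (4), red maple (4), white pine (2), basswood (2), black cherry (2), red oak (1), eastern hemlock (1)
Species richness = number of distinct species = 7

7


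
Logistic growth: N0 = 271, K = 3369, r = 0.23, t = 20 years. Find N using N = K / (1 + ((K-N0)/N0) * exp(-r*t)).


(K - N0)/N0 = (3369 - 271)/271 = 3098/271 = 11.4317
r*t = 0.23 * 20 = 4.6; exp(-4.6) = 0.0100518
11.4317 * 0.0100518 = 0.114909
1 + 0.114909 = 1.11491
N = 3369 / 1.11491 = 3021.77 ≈ 3022

3022


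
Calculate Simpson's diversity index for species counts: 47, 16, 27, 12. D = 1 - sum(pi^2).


Total N = 47 + 16 + 27 + 12 = 102
Per-species terms:
  p = 47/102 = 0.460784; p^2 = 0.460784^2 = 0.212322
  p = 16/102 = 0.156863; p^2 = 0.156863^2 = 0.024606
  p = 27/102 = 0.264706; p^2 = 0.264706^2 = 0.070069
  p = 12/102 = 0.117647; p^2 = 0.117647^2 = 0.013841
sum(p^2) = 0.212322 + 0.024606 + 0.070069 + 0.013841 = 0.320838
D = 1 - 0.320838 = 0.679162 ≈ 0.6792

0.6792


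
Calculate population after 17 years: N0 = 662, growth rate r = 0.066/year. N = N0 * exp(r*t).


r*t = 0.066 * 17 = 1.122
exp(1.122) = 3.07099
N = 662 * 3.07099 = 2033.00 ≈ 2033

2033


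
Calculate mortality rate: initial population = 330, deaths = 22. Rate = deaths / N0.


Mortality rate = 22 / 330 = 0.066667 ≈ 0.0667

0.0667


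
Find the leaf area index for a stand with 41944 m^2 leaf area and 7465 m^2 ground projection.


LAI = 41944 / 7465 = 5.6188 ≈ 5.62

5.62


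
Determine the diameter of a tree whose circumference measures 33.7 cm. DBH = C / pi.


DBH = C / pi = 33.7 / 3.141593 = 10.7270 ≈ 10.73 cm

10.73 cm


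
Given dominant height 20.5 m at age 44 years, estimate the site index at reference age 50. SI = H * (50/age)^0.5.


50/44 = 1.13636
(1.13636)^0.5 = 1.06600
SI = 20.5 * 1.06600 = 21.8530 ≈ 21.9 m

21.9 m
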